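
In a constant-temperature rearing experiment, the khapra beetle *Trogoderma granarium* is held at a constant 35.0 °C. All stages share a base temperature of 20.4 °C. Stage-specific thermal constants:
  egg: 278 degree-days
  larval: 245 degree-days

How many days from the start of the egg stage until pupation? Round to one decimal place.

35.8 days

Daily accumulation at 35.0 °C = 35.0 − 20.4 = 14.6 DD/day.
Total K = 278 + 245 = 523 DD.
Total duration = 523 / 14.6 = 35.822 ≈ 35.8 days.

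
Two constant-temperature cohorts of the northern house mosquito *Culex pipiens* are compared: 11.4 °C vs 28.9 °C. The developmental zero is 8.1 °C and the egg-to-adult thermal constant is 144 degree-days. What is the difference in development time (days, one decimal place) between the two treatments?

At 11.4 °C: 144 / (11.4 − 8.1) = 144 / 3.3 = 43.636 d.
At 28.9 °C: 144 / (28.9 − 8.1) = 144 / 20.8 = 6.923 d.
Difference = |43.636 − 6.923| = 36.713 ≈ 36.7 days.

36.7 days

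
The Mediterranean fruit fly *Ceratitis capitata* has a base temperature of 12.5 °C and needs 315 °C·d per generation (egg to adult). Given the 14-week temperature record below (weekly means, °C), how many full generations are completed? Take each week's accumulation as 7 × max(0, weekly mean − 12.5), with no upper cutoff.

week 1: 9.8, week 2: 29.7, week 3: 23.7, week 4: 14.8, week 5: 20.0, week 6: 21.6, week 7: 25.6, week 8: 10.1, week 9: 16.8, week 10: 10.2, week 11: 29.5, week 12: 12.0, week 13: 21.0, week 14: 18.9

Weekly DD (7 × max(0, T̄ − 12.5)): 0.0, 120.4, 78.4, 16.1, 52.5, 63.7, 91.7, 0.0, 30.1, 0.0, 119.0, 0.0, 59.5, 44.8.
Season total = 676.2 DD.
Complete generations = ⌊676.2 / 315⌋ = 2.

2 generations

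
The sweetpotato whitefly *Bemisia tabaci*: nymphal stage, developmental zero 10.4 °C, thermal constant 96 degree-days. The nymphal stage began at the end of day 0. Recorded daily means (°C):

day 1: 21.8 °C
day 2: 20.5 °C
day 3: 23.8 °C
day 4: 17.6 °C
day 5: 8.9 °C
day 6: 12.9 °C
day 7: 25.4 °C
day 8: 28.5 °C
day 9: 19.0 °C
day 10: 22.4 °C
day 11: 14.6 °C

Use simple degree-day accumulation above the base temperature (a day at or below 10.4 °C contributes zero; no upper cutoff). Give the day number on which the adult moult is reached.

Daily DD above 10.4 °C: 11.4, 10.1, 13.4, 7.2, 0.0, 2.5, 15.0, 18.1, 8.6, 12.0, 4.2.
Cumulative: 11.4, 21.5, 34.9, 42.1, 42.1, 44.6, 59.6, 77.7, 86.3, 98.3, 102.5.
The total first reaches 96 DD on day 10.

day 10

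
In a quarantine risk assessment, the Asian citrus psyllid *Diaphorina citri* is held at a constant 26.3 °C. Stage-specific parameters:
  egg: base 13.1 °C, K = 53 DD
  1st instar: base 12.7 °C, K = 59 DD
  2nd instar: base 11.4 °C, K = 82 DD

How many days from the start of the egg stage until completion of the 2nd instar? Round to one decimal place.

egg: 53 / (26.3 − 13.1) = 53 / 13.2 = 4.015 d.
1st instar: 59 / (26.3 − 12.7) = 59 / 13.6 = 4.338 d.
2nd instar: 82 / (26.3 − 11.4) = 82 / 14.9 = 5.503 d.
Sum = 13.857 ≈ 13.9 days.

13.9 days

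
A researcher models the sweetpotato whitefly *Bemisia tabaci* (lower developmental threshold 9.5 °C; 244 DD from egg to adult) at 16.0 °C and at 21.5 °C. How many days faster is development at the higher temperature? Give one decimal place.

17.2 days

At 16.0 °C: 244 / (16.0 − 9.5) = 244 / 6.5 = 37.538 d.
At 21.5 °C: 244 / (21.5 − 9.5) = 244 / 12.0 = 20.333 d.
Difference = |37.538 − 20.333| = 17.205 ≈ 17.2 days.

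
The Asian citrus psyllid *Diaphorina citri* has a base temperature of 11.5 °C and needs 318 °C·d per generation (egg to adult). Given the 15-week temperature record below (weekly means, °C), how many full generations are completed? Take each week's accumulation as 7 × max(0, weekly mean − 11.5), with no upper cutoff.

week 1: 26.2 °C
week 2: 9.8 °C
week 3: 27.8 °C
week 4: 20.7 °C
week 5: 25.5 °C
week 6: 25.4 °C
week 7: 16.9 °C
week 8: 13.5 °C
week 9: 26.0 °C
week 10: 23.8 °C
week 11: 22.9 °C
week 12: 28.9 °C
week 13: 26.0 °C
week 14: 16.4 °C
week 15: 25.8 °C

3 generations

Weekly DD (7 × max(0, T̄ − 11.5)): 102.9, 0.0, 114.1, 64.4, 98.0, 97.3, 37.8, 14.0, 101.5, 86.1, 79.8, 121.8, 101.5, 34.3, 100.1.
Season total = 1153.6 DD.
Complete generations = ⌊1153.6 / 318⌋ = 3.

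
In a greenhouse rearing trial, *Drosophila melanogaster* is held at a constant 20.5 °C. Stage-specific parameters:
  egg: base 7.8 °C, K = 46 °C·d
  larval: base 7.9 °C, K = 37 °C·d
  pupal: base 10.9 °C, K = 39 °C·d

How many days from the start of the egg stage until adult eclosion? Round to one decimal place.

egg: 46 / (20.5 − 7.8) = 46 / 12.7 = 3.622 d.
larval: 37 / (20.5 − 7.9) = 37 / 12.6 = 2.937 d.
pupal: 39 / (20.5 − 10.9) = 39 / 9.6 = 4.062 d.
Sum = 10.621 ≈ 10.6 days.

10.6 days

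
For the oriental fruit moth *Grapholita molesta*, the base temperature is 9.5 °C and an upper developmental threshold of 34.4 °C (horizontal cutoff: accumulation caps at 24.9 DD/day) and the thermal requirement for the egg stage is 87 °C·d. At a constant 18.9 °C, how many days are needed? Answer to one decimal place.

9.3 days

Daily accumulation = 18.9 − 9.5 = 9.4 DD/day.
Duration = 87 / 9.4 = 9.255 ≈ 9.3 days.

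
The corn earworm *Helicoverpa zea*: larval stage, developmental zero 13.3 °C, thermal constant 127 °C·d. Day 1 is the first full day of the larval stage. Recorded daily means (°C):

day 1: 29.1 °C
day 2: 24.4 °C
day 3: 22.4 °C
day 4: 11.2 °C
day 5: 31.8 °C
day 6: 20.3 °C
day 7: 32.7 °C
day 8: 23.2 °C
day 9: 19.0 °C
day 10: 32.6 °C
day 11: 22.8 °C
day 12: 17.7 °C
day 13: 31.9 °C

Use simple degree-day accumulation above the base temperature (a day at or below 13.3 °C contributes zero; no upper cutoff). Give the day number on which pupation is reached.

Daily DD above 13.3 °C: 15.8, 11.1, 9.1, 0.0, 18.5, 7.0, 19.4, 9.9, 5.7, 19.3, 9.5, 4.4, 18.6.
Cumulative: 15.8, 26.9, 36.0, 36.0, 54.5, 61.5, 80.9, 90.8, 96.5, 115.8, 125.3, 129.7, 148.3.
The total first reaches 127 DD on day 12.

day 12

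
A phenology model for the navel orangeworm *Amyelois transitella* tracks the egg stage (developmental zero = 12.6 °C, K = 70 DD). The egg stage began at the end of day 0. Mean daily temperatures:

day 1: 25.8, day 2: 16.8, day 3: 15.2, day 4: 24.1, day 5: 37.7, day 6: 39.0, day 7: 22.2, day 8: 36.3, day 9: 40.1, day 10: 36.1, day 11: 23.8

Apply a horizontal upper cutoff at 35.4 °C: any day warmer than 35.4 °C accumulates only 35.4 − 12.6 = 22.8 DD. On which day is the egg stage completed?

Daily DD above 12.6 °C (capped at 22.8): 13.2, 4.2, 2.6, 11.5, 22.8, 22.8, 9.6, 22.8, 22.8, 22.8, 11.2.
Cumulative: 13.2, 17.4, 20.0, 31.5, 54.3, 77.1, 86.7, 109.5, 132.3, 155.1, 166.3.
The total first reaches 70 DD on day 6.

day 6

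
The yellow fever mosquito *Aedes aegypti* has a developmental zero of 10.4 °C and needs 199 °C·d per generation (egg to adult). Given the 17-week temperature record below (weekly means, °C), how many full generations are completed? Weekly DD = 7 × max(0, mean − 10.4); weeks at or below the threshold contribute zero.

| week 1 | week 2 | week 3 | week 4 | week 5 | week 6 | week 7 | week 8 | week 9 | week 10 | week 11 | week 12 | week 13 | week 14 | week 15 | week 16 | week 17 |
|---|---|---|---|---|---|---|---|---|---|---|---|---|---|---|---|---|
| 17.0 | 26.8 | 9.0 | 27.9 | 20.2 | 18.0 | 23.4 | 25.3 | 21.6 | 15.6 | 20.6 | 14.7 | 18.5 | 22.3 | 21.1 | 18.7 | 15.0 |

Weekly DD (7 × max(0, T̄ − 10.4)): 46.2, 114.8, 0.0, 122.5, 68.6, 53.2, 91.0, 104.3, 78.4, 36.4, 71.4, 30.1, 56.7, 83.3, 74.9, 58.1, 32.2.
Season total = 1122.1 DD.
Complete generations = ⌊1122.1 / 199⌋ = 5.

5 generations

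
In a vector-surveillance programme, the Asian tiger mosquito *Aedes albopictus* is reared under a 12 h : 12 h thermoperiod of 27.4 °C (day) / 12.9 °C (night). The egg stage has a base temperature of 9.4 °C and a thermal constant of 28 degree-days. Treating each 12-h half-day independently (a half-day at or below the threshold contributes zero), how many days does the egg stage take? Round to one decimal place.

2.6 days

Day half: max(0, 27.4 − 9.4) × 0.5 = 18.0 × 0.5 = 9.00 DD.
Night half: max(0, 12.9 − 9.4) × 0.5 = 3.5 × 0.5 = 1.75 DD.
Per 24 h: 10.75 DD/day.
Duration = 28 / 10.75 = 2.605 ≈ 2.6 days.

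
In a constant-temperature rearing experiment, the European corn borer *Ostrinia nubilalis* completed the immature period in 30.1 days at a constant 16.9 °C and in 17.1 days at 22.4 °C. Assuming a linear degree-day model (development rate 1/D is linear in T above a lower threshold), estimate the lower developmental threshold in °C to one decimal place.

9.7 °C

Equal thermal constants: D₁(T₁ − T_b) = D₂(T₂ − T_b).
30.1·(16.9 − T_b) = 17.1·(22.4 − T_b)
T_b = (30.1·16.9 − 17.1·22.4) / (30.1 − 17.1) = 125.65 / 13.0 = 9.665 °C ≈ 9.7 °C.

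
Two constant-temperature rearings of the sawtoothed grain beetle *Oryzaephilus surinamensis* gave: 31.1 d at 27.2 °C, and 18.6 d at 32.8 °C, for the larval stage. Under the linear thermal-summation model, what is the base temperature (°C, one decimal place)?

18.9 °C

Under the model K = D·(T − T_b), so D₁·(T₁ − T_b) = D₂·(T₂ − T_b).
31.1·(27.2 − T_b) = 18.6·(32.8 − T_b)
T_b = (31.1·27.2 − 18.6·32.8) / (31.1 − 18.6) = 235.84 / 12.5 = 18.867 °C ≈ 18.9 °C.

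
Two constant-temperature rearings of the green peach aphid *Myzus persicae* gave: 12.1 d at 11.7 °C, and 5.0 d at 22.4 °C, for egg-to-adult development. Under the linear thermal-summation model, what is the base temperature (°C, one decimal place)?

Under the model K = D·(T − T_b), so D₁·(T₁ − T_b) = D₂·(T₂ − T_b).
12.1·(11.7 − T_b) = 5.0·(22.4 − T_b)
T_b = (12.1·11.7 − 5.0·22.4) / (12.1 − 5.0) = 29.57 / 7.1 = 4.165 °C ≈ 4.2 °C.

4.2 °C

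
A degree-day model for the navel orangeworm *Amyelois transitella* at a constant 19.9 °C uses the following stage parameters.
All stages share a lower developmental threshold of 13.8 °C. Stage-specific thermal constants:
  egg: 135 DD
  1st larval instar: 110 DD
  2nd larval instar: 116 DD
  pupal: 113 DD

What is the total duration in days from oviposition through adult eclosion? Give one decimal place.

Daily accumulation at 19.9 °C = 19.9 − 13.8 = 6.1 DD/day.
Total K = 135 + 110 + 116 + 113 = 474 DD.
Total duration = 474 / 6.1 = 77.705 ≈ 77.7 days.

77.7 days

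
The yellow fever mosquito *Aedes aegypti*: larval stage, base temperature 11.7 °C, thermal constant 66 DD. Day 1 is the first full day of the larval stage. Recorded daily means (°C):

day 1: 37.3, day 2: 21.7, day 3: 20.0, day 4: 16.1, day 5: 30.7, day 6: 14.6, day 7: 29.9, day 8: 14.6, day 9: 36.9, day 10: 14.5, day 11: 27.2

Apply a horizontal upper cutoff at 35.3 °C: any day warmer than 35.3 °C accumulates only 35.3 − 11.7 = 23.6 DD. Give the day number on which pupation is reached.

day 6

Daily DD above 11.7 °C (capped at 23.6): 23.6, 10.0, 8.3, 4.4, 19.0, 2.9, 18.2, 2.9, 23.6, 2.8, 15.5.
Cumulative: 23.6, 33.6, 41.9, 46.3, 65.3, 68.2, 86.4, 89.3, 112.9, 115.7, 131.2.
The total first reaches 66 DD on day 6.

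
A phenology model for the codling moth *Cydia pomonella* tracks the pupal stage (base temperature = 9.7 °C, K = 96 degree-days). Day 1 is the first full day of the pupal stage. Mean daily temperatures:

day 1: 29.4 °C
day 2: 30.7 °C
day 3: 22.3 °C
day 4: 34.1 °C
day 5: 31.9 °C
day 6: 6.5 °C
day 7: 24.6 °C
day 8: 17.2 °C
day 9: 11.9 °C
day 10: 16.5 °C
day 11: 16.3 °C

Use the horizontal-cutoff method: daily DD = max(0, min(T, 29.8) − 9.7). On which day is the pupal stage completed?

day 7

Daily DD above 9.7 °C (capped at 20.1): 19.7, 20.1, 12.6, 20.1, 20.1, 0.0, 14.9, 7.5, 2.2, 6.8, 6.6.
Cumulative: 19.7, 39.8, 52.4, 72.5, 92.6, 92.6, 107.5, 115.0, 117.2, 124.0, 130.6.
The total first reaches 96 DD on day 7.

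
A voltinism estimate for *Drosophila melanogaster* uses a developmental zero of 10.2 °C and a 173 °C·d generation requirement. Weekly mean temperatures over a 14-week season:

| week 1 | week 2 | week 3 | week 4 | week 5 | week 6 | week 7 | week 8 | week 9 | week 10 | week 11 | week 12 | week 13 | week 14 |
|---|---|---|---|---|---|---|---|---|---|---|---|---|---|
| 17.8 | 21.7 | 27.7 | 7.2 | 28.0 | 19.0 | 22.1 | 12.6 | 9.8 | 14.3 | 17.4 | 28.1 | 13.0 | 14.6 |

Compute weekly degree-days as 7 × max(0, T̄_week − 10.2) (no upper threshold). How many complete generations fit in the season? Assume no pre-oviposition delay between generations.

4 generations

Weekly DD (7 × max(0, T̄ − 10.2)): 53.2, 80.5, 122.5, 0.0, 124.6, 61.6, 83.3, 16.8, 0.0, 28.7, 50.4, 125.3, 19.6, 30.8.
Season total = 797.3 DD.
Complete generations = ⌊797.3 / 173⌋ = 4.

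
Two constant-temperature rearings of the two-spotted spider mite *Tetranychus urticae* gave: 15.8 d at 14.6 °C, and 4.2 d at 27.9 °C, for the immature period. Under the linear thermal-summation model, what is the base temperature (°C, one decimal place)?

9.8 °C

Linear rate model ⇒ the product D·(T − T_b) is constant across temperatures.
15.8·(14.6 − T_b) = 4.2·(27.9 − T_b)
T_b = (15.8·14.6 − 4.2·27.9) / (15.8 − 4.2) = 113.50 / 11.6 = 9.784 °C ≈ 9.8 °C.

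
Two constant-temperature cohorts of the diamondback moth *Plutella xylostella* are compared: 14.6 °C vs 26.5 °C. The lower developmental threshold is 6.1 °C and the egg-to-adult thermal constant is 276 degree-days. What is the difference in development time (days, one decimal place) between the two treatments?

At 14.6 °C: 276 / (14.6 − 6.1) = 276 / 8.5 = 32.471 d.
At 26.5 °C: 276 / (26.5 − 6.1) = 276 / 20.4 = 13.529 d.
Difference = |32.471 − 13.529| = 18.941 ≈ 18.9 days.

18.9 days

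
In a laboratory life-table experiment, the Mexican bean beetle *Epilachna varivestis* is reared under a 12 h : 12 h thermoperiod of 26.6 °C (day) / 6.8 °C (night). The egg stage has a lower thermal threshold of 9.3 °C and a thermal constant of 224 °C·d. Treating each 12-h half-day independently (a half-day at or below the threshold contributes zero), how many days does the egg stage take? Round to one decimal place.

Day half: max(0, 26.6 − 9.3) × 0.5 = 17.3 × 0.5 = 8.65 DD.
Night half: max(0, 6.8 − 9.3) × 0.5 = 0.0 × 0.5 = 0.00 DD.
Per 24 h: 8.65 DD/day.
Duration = 224 / 8.65 = 25.896 ≈ 25.9 days.

25.9 days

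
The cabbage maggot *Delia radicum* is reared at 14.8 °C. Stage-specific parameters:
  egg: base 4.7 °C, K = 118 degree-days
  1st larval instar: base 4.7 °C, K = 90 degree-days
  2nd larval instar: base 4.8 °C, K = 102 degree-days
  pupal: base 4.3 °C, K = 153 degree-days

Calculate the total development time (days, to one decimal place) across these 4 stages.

45.4 days

egg: 118 / (14.8 − 4.7) = 118 / 10.1 = 11.683 d.
1st larval instar: 90 / (14.8 − 4.7) = 90 / 10.1 = 8.911 d.
2nd larval instar: 102 / (14.8 − 4.8) = 102 / 10.0 = 10.200 d.
pupal: 153 / (14.8 − 4.3) = 153 / 10.5 = 14.571 d.
Sum = 45.365 ≈ 45.4 days.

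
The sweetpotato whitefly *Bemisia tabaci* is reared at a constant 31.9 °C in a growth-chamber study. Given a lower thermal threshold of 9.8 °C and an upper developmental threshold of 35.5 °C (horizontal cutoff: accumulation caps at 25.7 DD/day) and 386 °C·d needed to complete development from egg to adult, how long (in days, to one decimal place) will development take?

17.5 days

Daily accumulation = 31.9 − 9.8 = 22.1 DD/day.
Duration = 386 / 22.1 = 17.466 ≈ 17.5 days.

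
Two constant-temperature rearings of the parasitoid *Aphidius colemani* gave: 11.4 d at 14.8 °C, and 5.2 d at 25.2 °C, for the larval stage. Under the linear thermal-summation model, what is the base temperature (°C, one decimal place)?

6.1 °C

Equal thermal constants: D₁(T₁ − T_b) = D₂(T₂ − T_b).
11.4·(14.8 − T_b) = 5.2·(25.2 − T_b)
T_b = (11.4·14.8 − 5.2·25.2) / (11.4 − 5.2) = 37.68 / 6.2 = 6.077 °C ≈ 6.1 °C.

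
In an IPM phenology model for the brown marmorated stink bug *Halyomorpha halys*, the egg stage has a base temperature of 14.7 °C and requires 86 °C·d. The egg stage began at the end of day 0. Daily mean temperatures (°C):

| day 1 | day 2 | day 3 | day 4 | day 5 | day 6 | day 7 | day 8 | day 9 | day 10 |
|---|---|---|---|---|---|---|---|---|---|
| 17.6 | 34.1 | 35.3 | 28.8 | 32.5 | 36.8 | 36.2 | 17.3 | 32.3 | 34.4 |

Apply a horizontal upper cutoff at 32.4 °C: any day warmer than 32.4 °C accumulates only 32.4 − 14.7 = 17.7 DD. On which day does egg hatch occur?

day 6

Daily DD above 14.7 °C (capped at 17.7): 2.9, 17.7, 17.7, 14.1, 17.7, 17.7, 17.7, 2.6, 17.6, 17.7.
Cumulative: 2.9, 20.6, 38.3, 52.4, 70.1, 87.8, 105.5, 108.1, 125.7, 143.4.
The total first reaches 86 DD on day 6.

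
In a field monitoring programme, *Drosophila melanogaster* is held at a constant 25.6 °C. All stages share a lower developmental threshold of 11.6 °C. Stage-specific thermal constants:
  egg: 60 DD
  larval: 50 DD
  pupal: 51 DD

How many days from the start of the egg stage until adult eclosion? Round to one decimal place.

11.5 days

Daily accumulation at 25.6 °C = 25.6 − 11.6 = 14.0 DD/day.
Total K = 60 + 50 + 51 = 161 DD.
Total duration = 161 / 14.0 = 11.500 ≈ 11.5 days.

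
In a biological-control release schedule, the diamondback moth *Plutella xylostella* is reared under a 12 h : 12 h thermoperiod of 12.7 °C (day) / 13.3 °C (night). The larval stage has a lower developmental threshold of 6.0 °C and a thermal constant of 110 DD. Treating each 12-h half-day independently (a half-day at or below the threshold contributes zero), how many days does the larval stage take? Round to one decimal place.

Day half: max(0, 12.7 − 6.0) × 0.5 = 6.7 × 0.5 = 3.35 DD.
Night half: max(0, 13.3 − 6.0) × 0.5 = 7.3 × 0.5 = 3.65 DD.
Per 24 h: 7.00 DD/day.
Duration = 110 / 7.00 = 15.714 ≈ 15.7 days.

15.7 days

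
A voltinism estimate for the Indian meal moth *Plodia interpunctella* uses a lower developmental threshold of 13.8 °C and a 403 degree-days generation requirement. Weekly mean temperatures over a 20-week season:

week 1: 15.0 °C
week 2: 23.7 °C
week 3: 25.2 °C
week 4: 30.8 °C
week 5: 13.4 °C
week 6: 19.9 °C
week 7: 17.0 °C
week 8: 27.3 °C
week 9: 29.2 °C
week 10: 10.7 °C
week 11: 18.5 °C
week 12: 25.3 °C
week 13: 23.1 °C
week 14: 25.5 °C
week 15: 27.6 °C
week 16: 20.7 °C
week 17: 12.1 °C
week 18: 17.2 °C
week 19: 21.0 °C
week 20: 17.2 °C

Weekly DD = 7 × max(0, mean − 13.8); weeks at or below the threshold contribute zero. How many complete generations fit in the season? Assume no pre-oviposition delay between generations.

2 generations

Weekly DD (7 × max(0, T̄ − 13.8)): 8.4, 69.3, 79.8, 119.0, 0.0, 42.7, 22.4, 94.5, 107.8, 0.0, 32.9, 80.5, 65.1, 81.9, 96.6, 48.3, 0.0, 23.8, 50.4, 23.8.
Season total = 1047.2 DD.
Complete generations = ⌊1047.2 / 403⌋ = 2.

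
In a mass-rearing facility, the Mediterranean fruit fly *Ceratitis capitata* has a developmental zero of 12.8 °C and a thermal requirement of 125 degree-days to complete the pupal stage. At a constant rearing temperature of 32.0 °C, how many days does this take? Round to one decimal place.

6.5 days

Daily accumulation = 32.0 − 12.8 = 19.2 DD/day.
Duration = 125 / 19.2 = 6.510 ≈ 6.5 days.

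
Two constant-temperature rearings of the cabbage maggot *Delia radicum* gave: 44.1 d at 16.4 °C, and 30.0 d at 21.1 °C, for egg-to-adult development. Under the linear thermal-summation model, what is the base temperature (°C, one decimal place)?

Linear rate model ⇒ the product D·(T − T_b) is constant across temperatures.
44.1·(16.4 − T_b) = 30.0·(21.1 − T_b)
T_b = (44.1·16.4 − 30.0·21.1) / (44.1 − 30.0) = 90.24 / 14.1 = 6.400 °C ≈ 6.4 °C.

6.4 °C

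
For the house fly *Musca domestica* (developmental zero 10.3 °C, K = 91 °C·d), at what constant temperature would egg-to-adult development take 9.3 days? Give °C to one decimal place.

20.1 °C

Required daily accumulation = 91 / 9.3 = 9.785 DD/day.
T = T_base + 9.785 = 10.3 + 9.785 = 20.085 ≈ 20.1 °C.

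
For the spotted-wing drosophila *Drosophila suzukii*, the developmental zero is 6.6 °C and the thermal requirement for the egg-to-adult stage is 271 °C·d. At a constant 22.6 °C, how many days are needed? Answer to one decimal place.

16.9 days

Daily accumulation = 22.6 − 6.6 = 16.0 DD/day.
Duration = 271 / 16.0 = 16.938 ≈ 16.9 days.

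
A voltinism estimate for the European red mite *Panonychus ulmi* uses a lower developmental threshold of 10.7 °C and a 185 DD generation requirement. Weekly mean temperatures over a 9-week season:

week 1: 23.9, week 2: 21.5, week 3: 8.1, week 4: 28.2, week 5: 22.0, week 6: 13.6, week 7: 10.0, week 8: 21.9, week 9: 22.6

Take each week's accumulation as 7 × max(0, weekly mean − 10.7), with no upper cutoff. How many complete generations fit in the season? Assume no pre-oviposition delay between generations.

Weekly DD (7 × max(0, T̄ − 10.7)): 92.4, 75.6, 0.0, 122.5, 79.1, 20.3, 0.0, 78.4, 83.3.
Season total = 551.6 DD.
Complete generations = ⌊551.6 / 185⌋ = 2.

2 generations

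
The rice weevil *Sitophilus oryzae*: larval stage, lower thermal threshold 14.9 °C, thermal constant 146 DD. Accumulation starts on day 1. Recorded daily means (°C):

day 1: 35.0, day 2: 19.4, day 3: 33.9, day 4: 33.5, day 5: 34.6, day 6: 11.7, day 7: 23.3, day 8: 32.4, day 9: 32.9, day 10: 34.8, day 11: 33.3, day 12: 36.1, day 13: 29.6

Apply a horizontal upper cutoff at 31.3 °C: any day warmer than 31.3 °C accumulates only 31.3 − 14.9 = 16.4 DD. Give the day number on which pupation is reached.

Daily DD above 14.9 °C (capped at 16.4): 16.4, 4.5, 16.4, 16.4, 16.4, 0.0, 8.4, 16.4, 16.4, 16.4, 16.4, 16.4, 14.7.
Cumulative: 16.4, 20.9, 37.3, 53.7, 70.1, 70.1, 78.5, 94.9, 111.3, 127.7, 144.1, 160.5, 175.2.
The total first reaches 146 DD on day 12.

day 12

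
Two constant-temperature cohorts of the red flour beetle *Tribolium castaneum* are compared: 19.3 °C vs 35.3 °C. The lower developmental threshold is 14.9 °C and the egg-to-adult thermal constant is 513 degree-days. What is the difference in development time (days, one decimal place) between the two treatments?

91.4 days

At 19.3 °C: 513 / (19.3 − 14.9) = 513 / 4.4 = 116.591 d.
At 35.3 °C: 513 / (35.3 − 14.9) = 513 / 20.4 = 25.147 d.
Difference = |116.591 − 25.147| = 91.444 ≈ 91.4 days.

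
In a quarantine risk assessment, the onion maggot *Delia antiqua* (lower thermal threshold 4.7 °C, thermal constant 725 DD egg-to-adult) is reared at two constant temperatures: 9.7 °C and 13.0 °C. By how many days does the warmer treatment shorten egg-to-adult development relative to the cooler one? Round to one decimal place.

At 9.7 °C: 725 / (9.7 − 4.7) = 725 / 5.0 = 145.000 d.
At 13.0 °C: 725 / (13.0 − 4.7) = 725 / 8.3 = 87.349 d.
Difference = |145.000 − 87.349| = 57.651 ≈ 57.7 days.

57.7 days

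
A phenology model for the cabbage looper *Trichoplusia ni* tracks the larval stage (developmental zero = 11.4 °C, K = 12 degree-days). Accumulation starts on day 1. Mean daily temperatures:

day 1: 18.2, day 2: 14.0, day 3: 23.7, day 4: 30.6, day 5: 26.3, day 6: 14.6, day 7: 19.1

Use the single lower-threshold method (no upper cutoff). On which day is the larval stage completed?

day 3

Daily DD above 11.4 °C: 6.8, 2.6, 12.3, 19.2, 14.9, 3.2, 7.7.
Cumulative: 6.8, 9.4, 21.7, 40.9, 55.8, 59.0, 66.7.
The total first reaches 12 DD on day 3.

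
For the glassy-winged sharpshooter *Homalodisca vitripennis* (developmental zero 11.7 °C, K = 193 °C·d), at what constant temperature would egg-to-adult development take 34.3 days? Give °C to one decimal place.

Required daily accumulation = 193 / 34.3 = 5.627 DD/day.
T = T_base + 5.627 = 11.7 + 5.627 = 17.327 ≈ 17.3 °C.

17.3 °C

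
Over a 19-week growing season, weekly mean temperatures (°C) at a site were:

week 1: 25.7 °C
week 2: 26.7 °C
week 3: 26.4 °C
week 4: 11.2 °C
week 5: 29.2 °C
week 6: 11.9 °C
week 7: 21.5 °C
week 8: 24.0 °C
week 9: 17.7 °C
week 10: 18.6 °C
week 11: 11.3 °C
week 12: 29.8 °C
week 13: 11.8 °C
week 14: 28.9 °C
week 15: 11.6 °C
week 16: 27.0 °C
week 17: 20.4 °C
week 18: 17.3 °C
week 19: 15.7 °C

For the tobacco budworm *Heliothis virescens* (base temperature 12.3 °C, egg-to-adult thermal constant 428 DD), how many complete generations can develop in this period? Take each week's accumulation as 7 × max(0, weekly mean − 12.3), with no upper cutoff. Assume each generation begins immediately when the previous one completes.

2 generations

Weekly DD (7 × max(0, T̄ − 12.3)): 93.8, 100.8, 98.7, 0.0, 118.3, 0.0, 64.4, 81.9, 37.8, 44.1, 0.0, 122.5, 0.0, 116.2, 0.0, 102.9, 56.7, 35.0, 23.8.
Season total = 1096.9 DD.
Complete generations = ⌊1096.9 / 428⌋ = 2.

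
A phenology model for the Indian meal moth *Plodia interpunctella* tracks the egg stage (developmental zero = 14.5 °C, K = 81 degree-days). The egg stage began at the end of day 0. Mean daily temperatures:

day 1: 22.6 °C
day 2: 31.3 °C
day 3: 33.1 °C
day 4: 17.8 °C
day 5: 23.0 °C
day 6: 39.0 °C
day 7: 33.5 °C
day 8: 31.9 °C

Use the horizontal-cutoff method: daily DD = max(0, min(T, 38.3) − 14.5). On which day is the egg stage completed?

Daily DD above 14.5 °C (capped at 23.8): 8.1, 16.8, 18.6, 3.3, 8.5, 23.8, 19.0, 17.4.
Cumulative: 8.1, 24.9, 43.5, 46.8, 55.3, 79.1, 98.1, 115.5.
The total first reaches 81 DD on day 7.

day 7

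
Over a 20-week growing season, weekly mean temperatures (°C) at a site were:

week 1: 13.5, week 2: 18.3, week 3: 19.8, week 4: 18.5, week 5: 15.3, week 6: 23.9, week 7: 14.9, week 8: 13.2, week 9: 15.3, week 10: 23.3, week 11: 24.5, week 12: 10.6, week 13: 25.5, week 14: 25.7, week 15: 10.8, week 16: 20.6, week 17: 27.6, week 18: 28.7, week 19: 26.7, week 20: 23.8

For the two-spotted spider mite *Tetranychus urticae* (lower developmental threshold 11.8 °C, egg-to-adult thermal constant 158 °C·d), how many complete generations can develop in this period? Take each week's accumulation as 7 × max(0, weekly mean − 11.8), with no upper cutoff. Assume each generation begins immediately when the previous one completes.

7 generations

Weekly DD (7 × max(0, T̄ − 11.8)): 11.9, 45.5, 56.0, 46.9, 24.5, 84.7, 21.7, 9.8, 24.5, 80.5, 88.9, 0.0, 95.9, 97.3, 0.0, 61.6, 110.6, 118.3, 104.3, 84.0.
Season total = 1166.9 DD.
Complete generations = ⌊1166.9 / 158⌋ = 7.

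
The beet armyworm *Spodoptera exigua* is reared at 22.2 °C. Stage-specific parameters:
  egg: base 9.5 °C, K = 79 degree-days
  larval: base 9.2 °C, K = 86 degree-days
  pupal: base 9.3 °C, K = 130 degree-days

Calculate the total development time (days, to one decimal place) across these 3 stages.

22.9 days

egg: 79 / (22.2 − 9.5) = 79 / 12.7 = 6.220 d.
larval: 86 / (22.2 − 9.2) = 86 / 13.0 = 6.615 d.
pupal: 130 / (22.2 − 9.3) = 130 / 12.9 = 10.078 d.
Sum = 22.913 ≈ 22.9 days.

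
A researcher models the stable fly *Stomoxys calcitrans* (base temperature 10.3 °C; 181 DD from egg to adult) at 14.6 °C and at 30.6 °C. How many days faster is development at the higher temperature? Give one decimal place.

33.2 days

At 14.6 °C: 181 / (14.6 − 10.3) = 181 / 4.3 = 42.093 d.
At 30.6 °C: 181 / (30.6 − 10.3) = 181 / 20.3 = 8.916 d.
Difference = |42.093 − 8.916| = 33.177 ≈ 33.2 days.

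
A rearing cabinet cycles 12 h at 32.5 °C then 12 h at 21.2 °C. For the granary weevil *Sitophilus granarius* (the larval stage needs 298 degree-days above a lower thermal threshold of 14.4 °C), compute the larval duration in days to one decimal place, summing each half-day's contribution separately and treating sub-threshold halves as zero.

23.9 days

Day half: max(0, 32.5 − 14.4) × 0.5 = 18.1 × 0.5 = 9.05 DD.
Night half: max(0, 21.2 − 14.4) × 0.5 = 6.8 × 0.5 = 3.40 DD.
Per 24 h: 12.45 DD/day.
Duration = 298 / 12.45 = 23.936 ≈ 23.9 days.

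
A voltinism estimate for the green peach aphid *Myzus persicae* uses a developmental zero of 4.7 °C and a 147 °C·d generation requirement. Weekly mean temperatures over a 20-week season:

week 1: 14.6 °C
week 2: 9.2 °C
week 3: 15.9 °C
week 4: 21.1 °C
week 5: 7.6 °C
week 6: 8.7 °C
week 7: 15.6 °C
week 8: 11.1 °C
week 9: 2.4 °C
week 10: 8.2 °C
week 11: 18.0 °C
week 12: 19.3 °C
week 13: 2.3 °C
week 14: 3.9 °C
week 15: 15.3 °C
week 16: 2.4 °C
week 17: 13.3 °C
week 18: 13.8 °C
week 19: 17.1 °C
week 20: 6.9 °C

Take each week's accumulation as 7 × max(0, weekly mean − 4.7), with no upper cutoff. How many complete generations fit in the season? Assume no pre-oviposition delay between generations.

6 generations

Weekly DD (7 × max(0, T̄ − 4.7)): 69.3, 31.5, 78.4, 114.8, 20.3, 28.0, 76.3, 44.8, 0.0, 24.5, 93.1, 102.2, 0.0, 0.0, 74.2, 0.0, 60.2, 63.7, 86.8, 15.4.
Season total = 983.5 DD.
Complete generations = ⌊983.5 / 147⌋ = 6.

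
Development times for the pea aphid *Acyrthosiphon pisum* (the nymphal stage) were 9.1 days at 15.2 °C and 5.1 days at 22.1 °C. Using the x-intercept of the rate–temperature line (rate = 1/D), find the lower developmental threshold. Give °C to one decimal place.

Linear rate model ⇒ the product D·(T − T_b) is constant across temperatures.
9.1·(15.2 − T_b) = 5.1·(22.1 − T_b)
T_b = (9.1·15.2 − 5.1·22.1) / (9.1 − 5.1) = 25.61 / 4.0 = 6.402 °C ≈ 6.4 °C.

6.4 °C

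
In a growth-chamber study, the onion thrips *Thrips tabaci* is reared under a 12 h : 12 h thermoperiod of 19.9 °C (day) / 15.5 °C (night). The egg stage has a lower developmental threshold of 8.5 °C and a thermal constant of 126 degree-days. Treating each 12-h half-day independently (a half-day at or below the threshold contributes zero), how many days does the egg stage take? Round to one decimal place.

Day half: max(0, 19.9 − 8.5) × 0.5 = 11.4 × 0.5 = 5.70 DD.
Night half: max(0, 15.5 − 8.5) × 0.5 = 7.0 × 0.5 = 3.50 DD.
Per 24 h: 9.20 DD/day.
Duration = 126 / 9.20 = 13.696 ≈ 13.7 days.

13.7 days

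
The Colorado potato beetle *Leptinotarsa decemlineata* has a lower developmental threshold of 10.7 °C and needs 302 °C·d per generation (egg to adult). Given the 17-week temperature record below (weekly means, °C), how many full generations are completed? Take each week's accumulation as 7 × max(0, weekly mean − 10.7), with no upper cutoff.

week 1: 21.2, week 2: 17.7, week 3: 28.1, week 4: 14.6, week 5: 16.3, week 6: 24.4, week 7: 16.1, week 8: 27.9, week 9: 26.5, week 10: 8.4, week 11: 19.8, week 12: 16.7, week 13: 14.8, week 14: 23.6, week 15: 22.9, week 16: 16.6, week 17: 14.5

Weekly DD (7 × max(0, T̄ − 10.7)): 73.5, 49.0, 121.8, 27.3, 39.2, 95.9, 37.8, 120.4, 110.6, 0.0, 63.7, 42.0, 28.7, 90.3, 85.4, 41.3, 26.6.
Season total = 1053.5 DD.
Complete generations = ⌊1053.5 / 302⌋ = 3.

3 generations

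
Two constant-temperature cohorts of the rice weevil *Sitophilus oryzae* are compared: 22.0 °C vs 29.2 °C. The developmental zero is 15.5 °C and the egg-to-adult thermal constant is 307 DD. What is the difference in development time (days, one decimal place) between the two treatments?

24.8 days

At 22.0 °C: 307 / (22.0 − 15.5) = 307 / 6.5 = 47.231 d.
At 29.2 °C: 307 / (29.2 − 15.5) = 307 / 13.7 = 22.409 d.
Difference = |47.231 − 22.409| = 24.822 ≈ 24.8 days.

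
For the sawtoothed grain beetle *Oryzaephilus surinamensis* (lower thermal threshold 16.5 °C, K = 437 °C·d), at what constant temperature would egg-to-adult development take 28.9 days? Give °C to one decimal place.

31.6 °C

Required daily accumulation = 437 / 28.9 = 15.121 DD/day.
T = T_base + 15.121 = 16.5 + 15.121 = 31.621 ≈ 31.6 °C.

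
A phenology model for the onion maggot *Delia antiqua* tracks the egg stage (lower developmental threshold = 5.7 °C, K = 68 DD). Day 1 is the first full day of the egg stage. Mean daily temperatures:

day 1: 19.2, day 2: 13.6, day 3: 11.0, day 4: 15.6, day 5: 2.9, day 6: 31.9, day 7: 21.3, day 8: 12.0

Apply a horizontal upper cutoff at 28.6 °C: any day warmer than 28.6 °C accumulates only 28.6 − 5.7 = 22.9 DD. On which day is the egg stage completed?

day 7

Daily DD above 5.7 °C (capped at 22.9): 13.5, 7.9, 5.3, 9.9, 0.0, 22.9, 15.6, 6.3.
Cumulative: 13.5, 21.4, 26.7, 36.6, 36.6, 59.5, 75.1, 81.4.
The total first reaches 68 DD on day 7.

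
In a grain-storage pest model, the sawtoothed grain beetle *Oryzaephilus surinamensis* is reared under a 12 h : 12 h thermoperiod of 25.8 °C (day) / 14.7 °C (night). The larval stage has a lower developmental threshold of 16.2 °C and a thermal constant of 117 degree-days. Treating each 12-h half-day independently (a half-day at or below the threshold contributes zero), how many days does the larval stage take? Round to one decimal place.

24.4 days

Day half: max(0, 25.8 − 16.2) × 0.5 = 9.6 × 0.5 = 4.80 DD.
Night half: max(0, 14.7 − 16.2) × 0.5 = 0.0 × 0.5 = 0.00 DD.
Per 24 h: 4.80 DD/day.
Duration = 117 / 4.80 = 24.375 ≈ 24.4 days.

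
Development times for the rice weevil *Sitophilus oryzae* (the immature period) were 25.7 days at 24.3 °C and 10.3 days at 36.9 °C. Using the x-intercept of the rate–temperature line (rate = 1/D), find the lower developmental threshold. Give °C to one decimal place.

Under the model K = D·(T − T_b), so D₁·(T₁ − T_b) = D₂·(T₂ − T_b).
25.7·(24.3 − T_b) = 10.3·(36.9 − T_b)
T_b = (25.7·24.3 − 10.3·36.9) / (25.7 − 10.3) = 244.44 / 15.4 = 15.873 °C ≈ 15.9 °C.

15.9 °C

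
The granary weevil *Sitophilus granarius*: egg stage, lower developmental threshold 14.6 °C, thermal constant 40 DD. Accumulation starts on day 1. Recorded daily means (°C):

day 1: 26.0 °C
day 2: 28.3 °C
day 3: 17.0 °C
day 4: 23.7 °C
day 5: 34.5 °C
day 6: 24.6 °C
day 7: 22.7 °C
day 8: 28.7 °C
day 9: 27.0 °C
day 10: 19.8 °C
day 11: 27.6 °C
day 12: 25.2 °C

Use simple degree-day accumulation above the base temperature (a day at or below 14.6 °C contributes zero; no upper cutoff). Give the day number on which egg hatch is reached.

Daily DD above 14.6 °C: 11.4, 13.7, 2.4, 9.1, 19.9, 10.0, 8.1, 14.1, 12.4, 5.2, 13.0, 10.6.
Cumulative: 11.4, 25.1, 27.5, 36.6, 56.5, 66.5, 74.6, 88.7, 101.1, 106.3, 119.3, 129.9.
The total first reaches 40 DD on day 5.

day 5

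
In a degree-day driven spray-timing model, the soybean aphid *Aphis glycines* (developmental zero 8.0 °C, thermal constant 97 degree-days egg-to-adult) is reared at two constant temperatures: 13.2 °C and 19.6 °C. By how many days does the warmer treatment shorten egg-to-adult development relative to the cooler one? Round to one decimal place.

10.3 days

At 13.2 °C: 97 / (13.2 − 8.0) = 97 / 5.2 = 18.654 d.
At 19.6 °C: 97 / (19.6 − 8.0) = 97 / 11.6 = 8.362 d.
Difference = |18.654 − 8.362| = 10.292 ≈ 10.3 days.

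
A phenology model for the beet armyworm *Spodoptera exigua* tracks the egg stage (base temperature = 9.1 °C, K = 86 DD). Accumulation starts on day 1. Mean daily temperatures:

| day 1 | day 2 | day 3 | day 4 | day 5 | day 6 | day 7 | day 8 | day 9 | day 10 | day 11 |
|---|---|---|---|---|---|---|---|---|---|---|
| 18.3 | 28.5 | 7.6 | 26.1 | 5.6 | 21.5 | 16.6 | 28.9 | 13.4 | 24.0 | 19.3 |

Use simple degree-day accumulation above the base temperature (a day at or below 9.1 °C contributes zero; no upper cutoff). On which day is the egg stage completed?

day 9

Daily DD above 9.1 °C: 9.2, 19.4, 0.0, 17.0, 0.0, 12.4, 7.5, 19.8, 4.3, 14.9, 10.2.
Cumulative: 9.2, 28.6, 28.6, 45.6, 45.6, 58.0, 65.5, 85.3, 89.6, 104.5, 114.7.
The total first reaches 86 DD on day 9.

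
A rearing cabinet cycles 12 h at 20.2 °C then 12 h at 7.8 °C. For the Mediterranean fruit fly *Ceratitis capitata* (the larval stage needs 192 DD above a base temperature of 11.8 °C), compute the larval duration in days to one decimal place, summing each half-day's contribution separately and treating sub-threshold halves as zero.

45.7 days

Day half: max(0, 20.2 − 11.8) × 0.5 = 8.4 × 0.5 = 4.20 DD.
Night half: max(0, 7.8 − 11.8) × 0.5 = 0.0 × 0.5 = 0.00 DD.
Per 24 h: 4.20 DD/day.
Duration = 192 / 4.20 = 45.714 ≈ 45.7 days.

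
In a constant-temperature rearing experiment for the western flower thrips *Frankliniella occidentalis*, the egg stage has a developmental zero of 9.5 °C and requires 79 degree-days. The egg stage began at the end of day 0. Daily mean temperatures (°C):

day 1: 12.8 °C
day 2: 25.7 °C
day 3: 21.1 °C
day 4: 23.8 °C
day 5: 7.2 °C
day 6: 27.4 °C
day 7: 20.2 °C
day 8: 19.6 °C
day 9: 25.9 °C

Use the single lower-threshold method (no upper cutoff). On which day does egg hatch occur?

Daily DD above 9.5 °C: 3.3, 16.2, 11.6, 14.3, 0.0, 17.9, 10.7, 10.1, 16.4.
Cumulative: 3.3, 19.5, 31.1, 45.4, 45.4, 63.3, 74.0, 84.1, 100.5.
The total first reaches 79 DD on day 8.

day 8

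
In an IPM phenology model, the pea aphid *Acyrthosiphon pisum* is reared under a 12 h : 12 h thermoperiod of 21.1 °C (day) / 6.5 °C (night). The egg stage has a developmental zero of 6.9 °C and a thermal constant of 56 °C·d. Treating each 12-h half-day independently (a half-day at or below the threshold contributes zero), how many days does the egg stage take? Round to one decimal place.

Day half: max(0, 21.1 − 6.9) × 0.5 = 14.2 × 0.5 = 7.10 DD.
Night half: max(0, 6.5 − 6.9) × 0.5 = 0.0 × 0.5 = 0.00 DD.
Per 24 h: 7.10 DD/day.
Duration = 56 / 7.10 = 7.887 ≈ 7.9 days.

7.9 days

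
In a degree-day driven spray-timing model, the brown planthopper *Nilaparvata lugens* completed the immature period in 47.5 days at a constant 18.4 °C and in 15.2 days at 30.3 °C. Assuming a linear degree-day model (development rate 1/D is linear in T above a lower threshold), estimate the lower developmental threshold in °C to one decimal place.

12.8 °C

Under the model K = D·(T − T_b), so D₁·(T₁ − T_b) = D₂·(T₂ − T_b).
47.5·(18.4 − T_b) = 15.2·(30.3 − T_b)
T_b = (47.5·18.4 − 15.2·30.3) / (47.5 − 15.2) = 413.44 / 32.3 = 12.800 °C ≈ 12.8 °C.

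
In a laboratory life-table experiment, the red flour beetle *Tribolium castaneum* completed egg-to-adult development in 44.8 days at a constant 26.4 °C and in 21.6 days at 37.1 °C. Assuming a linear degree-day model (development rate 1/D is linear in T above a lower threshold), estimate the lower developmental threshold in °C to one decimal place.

Equal thermal constants: D₁(T₁ − T_b) = D₂(T₂ − T_b).
44.8·(26.4 − T_b) = 21.6·(37.1 − T_b)
T_b = (44.8·26.4 − 21.6·37.1) / (44.8 − 21.6) = 381.36 / 23.2 = 16.438 °C ≈ 16.4 °C.

16.4 °C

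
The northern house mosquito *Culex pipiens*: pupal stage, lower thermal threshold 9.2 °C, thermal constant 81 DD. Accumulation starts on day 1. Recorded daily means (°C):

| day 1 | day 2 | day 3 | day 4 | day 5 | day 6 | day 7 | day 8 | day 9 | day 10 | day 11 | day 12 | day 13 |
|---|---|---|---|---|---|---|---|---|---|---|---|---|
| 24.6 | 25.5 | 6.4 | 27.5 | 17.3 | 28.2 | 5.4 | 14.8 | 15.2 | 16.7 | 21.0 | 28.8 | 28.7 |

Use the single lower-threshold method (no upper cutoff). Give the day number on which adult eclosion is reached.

day 8

Daily DD above 9.2 °C: 15.4, 16.3, 0.0, 18.3, 8.1, 19.0, 0.0, 5.6, 6.0, 7.5, 11.8, 19.6, 19.5.
Cumulative: 15.4, 31.7, 31.7, 50.0, 58.1, 77.1, 77.1, 82.7, 88.7, 96.2, 108.0, 127.6, 147.1.
The total first reaches 81 DD on day 8.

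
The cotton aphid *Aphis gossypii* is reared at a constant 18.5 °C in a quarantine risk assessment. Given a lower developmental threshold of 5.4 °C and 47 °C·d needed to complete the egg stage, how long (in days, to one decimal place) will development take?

3.6 days

Daily accumulation = 18.5 − 5.4 = 13.1 DD/day.
Duration = 47 / 13.1 = 3.588 ≈ 3.6 days.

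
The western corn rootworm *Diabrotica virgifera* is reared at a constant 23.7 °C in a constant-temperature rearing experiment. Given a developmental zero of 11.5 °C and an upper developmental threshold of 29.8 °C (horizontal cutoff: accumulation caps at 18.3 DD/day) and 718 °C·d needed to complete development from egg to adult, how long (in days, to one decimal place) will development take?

58.9 days

Daily accumulation = 23.7 − 11.5 = 12.2 DD/day.
Duration = 718 / 12.2 = 58.852 ≈ 58.9 days.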